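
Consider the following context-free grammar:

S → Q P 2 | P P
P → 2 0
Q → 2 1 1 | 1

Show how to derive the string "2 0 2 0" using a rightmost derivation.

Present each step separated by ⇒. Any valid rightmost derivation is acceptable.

S ⇒ P P ⇒ P 2 0 ⇒ 2 0 2 0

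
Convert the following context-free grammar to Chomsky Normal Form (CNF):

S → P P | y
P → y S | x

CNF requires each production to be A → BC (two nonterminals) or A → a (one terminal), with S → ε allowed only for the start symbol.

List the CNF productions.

S → y; TY → y; P → x; S → P P; P → TY S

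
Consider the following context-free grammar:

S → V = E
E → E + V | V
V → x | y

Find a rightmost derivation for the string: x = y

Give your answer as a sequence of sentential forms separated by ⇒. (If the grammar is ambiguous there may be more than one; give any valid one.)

S ⇒ V = E ⇒ V = V ⇒ V = y ⇒ x = y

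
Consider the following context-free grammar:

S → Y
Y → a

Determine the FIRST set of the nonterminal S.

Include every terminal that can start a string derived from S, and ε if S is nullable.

We compute FIRST(S) using the standard algorithm.
FIRST(S) = {a}
FIRST(Y) = {a}
Therefore, FIRST(S) = {a}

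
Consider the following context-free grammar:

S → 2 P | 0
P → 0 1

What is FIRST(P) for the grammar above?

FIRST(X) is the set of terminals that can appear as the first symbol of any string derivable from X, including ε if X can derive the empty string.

We compute FIRST(P) using the standard algorithm.
FIRST(P) = {0}
FIRST(S) = {0, 2}
Therefore, FIRST(P) = {0}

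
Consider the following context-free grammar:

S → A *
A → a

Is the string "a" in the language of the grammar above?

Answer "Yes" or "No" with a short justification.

No - no valid derivation exists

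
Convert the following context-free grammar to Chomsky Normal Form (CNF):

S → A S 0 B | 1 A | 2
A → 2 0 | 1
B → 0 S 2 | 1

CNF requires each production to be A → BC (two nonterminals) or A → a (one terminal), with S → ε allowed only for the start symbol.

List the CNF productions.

T0 → 0; T1 → 1; S → 2; T2 → 2; A → 1; B → 1; S → A X0; X0 → S X1; X1 → T0 B; S → T1 A; A → T2 T0; B → T0 X2; X2 → S T2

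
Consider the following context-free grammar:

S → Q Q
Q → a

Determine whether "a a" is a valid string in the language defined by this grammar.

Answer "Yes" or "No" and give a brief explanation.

Yes - a valid derivation exists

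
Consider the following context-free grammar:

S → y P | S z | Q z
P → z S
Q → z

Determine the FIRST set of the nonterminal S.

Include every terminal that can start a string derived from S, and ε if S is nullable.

We compute FIRST(S) using the standard algorithm.
FIRST(P) = {z}
FIRST(Q) = {z}
FIRST(S) = {y, z}
Therefore, FIRST(S) = {y, z}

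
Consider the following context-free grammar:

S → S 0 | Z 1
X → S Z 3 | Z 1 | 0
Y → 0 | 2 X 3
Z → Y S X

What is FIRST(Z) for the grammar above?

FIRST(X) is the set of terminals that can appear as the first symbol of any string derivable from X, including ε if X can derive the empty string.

We compute FIRST(Z) using the standard algorithm.
FIRST(S) = {0, 2}
FIRST(X) = {0, 2}
FIRST(Y) = {0, 2}
FIRST(Z) = {0, 2}
Therefore, FIRST(Z) = {0, 2}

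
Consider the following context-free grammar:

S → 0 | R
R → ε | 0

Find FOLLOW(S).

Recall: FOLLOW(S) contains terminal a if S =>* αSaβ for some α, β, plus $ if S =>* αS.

We compute FOLLOW(S) using the standard algorithm.
FOLLOW(S) starts with {$}.
FIRST(R) = {0, ε}
FIRST(S) = {0, ε}
FOLLOW(R) = {$}
FOLLOW(S) = {$}
Therefore, FOLLOW(S) = {$}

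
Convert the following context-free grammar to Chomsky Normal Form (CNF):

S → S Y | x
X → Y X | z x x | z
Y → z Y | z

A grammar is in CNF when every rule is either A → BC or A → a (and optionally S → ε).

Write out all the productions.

S → x; TZ → z; TX → x; X → z; Y → z; S → S Y; X → Y X; X → TZ X0; X0 → TX TX; Y → TZ Y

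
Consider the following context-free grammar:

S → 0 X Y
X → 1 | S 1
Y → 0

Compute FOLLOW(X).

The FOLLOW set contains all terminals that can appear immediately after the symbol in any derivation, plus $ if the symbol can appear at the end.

We compute FOLLOW(X) using the standard algorithm.
FOLLOW(S) starts with {$}.
FIRST(S) = {0}
FIRST(X) = {0, 1}
FIRST(Y) = {0}
FOLLOW(S) = {$, 1}
FOLLOW(X) = {0}
FOLLOW(Y) = {$, 1}
Therefore, FOLLOW(X) = {0}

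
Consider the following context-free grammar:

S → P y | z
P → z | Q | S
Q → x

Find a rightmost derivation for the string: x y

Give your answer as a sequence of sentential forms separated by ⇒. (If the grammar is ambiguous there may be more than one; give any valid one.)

S ⇒ P y ⇒ Q y ⇒ x y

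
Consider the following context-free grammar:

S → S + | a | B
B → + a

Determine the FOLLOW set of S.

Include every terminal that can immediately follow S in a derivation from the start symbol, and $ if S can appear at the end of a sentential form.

We compute FOLLOW(S) using the standard algorithm.
FOLLOW(S) starts with {$}.
FIRST(B) = {+}
FIRST(S) = {+, a}
FOLLOW(B) = {$, +}
FOLLOW(S) = {$, +}
Therefore, FOLLOW(S) = {$, +}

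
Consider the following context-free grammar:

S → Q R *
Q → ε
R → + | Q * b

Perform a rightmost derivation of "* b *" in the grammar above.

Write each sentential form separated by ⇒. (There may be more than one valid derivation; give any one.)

S ⇒ Q R * ⇒ Q Q * b * ⇒ Q * b * ⇒ * b *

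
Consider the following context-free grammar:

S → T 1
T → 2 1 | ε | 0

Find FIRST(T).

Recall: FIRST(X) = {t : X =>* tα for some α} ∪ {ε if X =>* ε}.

We compute FIRST(T) using the standard algorithm.
FIRST(S) = {0, 1, 2}
FIRST(T) = {0, 2, ε}
Therefore, FIRST(T) = {0, 2, ε}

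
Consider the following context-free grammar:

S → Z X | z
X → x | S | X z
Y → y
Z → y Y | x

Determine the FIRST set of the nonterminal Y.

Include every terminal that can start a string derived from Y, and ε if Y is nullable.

We compute FIRST(Y) using the standard algorithm.
FIRST(S) = {x, y, z}
FIRST(X) = {x, y, z}
FIRST(Y) = {y}
FIRST(Z) = {x, y}
Therefore, FIRST(Y) = {y}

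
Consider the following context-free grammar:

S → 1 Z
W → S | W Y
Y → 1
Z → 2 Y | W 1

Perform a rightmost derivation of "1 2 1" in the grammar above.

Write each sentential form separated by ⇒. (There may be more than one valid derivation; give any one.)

S ⇒ 1 Z ⇒ 1 2 Y ⇒ 1 2 1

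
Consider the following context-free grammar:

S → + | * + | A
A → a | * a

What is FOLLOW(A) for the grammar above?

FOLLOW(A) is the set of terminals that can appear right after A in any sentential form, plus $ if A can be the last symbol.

We compute FOLLOW(A) using the standard algorithm.
FOLLOW(S) starts with {$}.
FIRST(A) = {*, a}
FIRST(S) = {*, +, a}
FOLLOW(A) = {$}
FOLLOW(S) = {$}
Therefore, FOLLOW(A) = {$}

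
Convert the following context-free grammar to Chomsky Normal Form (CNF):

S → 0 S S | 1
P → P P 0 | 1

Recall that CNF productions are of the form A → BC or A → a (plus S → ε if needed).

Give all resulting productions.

T0 → 0; S → 1; P → 1; S → T0 X0; X0 → S S; P → P X1; X1 → P T0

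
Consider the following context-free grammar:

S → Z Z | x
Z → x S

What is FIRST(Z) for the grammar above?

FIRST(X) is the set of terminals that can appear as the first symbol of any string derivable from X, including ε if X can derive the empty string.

We compute FIRST(Z) using the standard algorithm.
FIRST(S) = {x}
FIRST(Z) = {x}
Therefore, FIRST(Z) = {x}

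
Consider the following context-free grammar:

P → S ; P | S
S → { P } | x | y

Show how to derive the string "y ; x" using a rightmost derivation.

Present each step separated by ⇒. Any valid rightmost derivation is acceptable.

P ⇒ S ; P ⇒ S ; S ⇒ S ; x ⇒ y ; x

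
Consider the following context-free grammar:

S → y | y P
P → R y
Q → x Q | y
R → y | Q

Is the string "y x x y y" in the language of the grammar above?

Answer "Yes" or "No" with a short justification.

Yes - a valid derivation exists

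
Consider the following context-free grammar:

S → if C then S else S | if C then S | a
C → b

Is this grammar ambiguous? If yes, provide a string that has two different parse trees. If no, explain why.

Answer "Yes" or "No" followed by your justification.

Yes - the string 'if b then a else if b then if b then a else a' has two distinct leftmost derivations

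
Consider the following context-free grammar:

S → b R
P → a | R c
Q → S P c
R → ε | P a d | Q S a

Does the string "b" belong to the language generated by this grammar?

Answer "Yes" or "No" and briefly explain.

Yes - a valid derivation exists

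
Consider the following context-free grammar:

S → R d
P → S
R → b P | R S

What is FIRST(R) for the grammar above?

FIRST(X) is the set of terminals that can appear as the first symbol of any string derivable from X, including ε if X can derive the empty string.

We compute FIRST(R) using the standard algorithm.
FIRST(P) = {b}
FIRST(R) = {b}
FIRST(S) = {b}
Therefore, FIRST(R) = {b}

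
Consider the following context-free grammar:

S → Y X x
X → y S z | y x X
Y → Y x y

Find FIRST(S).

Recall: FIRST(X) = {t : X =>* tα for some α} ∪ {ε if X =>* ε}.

We compute FIRST(S) using the standard algorithm.
FIRST(S) = {}
FIRST(X) = {y}
FIRST(Y) = {}
Therefore, FIRST(S) = {}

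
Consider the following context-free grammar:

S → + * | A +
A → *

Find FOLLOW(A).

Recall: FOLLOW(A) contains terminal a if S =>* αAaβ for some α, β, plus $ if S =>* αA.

We compute FOLLOW(A) using the standard algorithm.
FOLLOW(S) starts with {$}.
FIRST(A) = {*}
FIRST(S) = {*, +}
FOLLOW(A) = {+}
FOLLOW(S) = {$}
Therefore, FOLLOW(A) = {+}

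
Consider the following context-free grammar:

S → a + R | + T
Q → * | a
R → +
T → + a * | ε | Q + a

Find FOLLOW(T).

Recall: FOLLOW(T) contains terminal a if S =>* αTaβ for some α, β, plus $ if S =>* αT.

We compute FOLLOW(T) using the standard algorithm.
FOLLOW(S) starts with {$}.
FIRST(Q) = {*, a}
FIRST(R) = {+}
FIRST(S) = {+, a}
FIRST(T) = {*, +, a, ε}
FOLLOW(Q) = {+}
FOLLOW(R) = {$}
FOLLOW(S) = {$}
FOLLOW(T) = {$}
Therefore, FOLLOW(T) = {$}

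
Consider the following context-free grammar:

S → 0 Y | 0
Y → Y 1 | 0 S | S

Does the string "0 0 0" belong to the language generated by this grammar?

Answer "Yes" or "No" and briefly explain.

Yes - a valid derivation exists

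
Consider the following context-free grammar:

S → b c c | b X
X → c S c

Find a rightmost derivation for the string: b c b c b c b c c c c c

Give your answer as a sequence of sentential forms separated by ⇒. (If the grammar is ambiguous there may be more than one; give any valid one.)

S ⇒ b X ⇒ b c S c ⇒ b c b X c ⇒ b c b c S c c ⇒ b c b c b X c c ⇒ b c b c b c S c c c ⇒ b c b c b c b c c c c c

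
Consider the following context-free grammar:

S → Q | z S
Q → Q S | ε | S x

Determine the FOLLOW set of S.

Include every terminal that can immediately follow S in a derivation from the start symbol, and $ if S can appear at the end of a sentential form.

We compute FOLLOW(S) using the standard algorithm.
FOLLOW(S) starts with {$}.
FIRST(Q) = {x, z, ε}
FIRST(S) = {x, z, ε}
FOLLOW(Q) = {$, x, z}
FOLLOW(S) = {$, x, z}
Therefore, FOLLOW(S) = {$, x, z}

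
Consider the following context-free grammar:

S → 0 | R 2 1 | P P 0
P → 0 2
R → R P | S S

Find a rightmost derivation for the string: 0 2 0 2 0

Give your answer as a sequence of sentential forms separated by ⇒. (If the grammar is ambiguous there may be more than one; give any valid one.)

S ⇒ P P 0 ⇒ P 0 2 0 ⇒ 0 2 0 2 0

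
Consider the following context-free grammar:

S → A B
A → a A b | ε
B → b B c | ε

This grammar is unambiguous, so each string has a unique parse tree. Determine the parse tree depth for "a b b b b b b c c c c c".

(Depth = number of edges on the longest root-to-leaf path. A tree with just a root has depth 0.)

7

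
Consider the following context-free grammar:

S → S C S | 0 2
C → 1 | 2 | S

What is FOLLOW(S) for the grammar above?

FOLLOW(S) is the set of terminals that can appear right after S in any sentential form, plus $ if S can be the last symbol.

We compute FOLLOW(S) using the standard algorithm.
FOLLOW(S) starts with {$}.
FIRST(C) = {0, 1, 2}
FIRST(S) = {0}
FOLLOW(C) = {0}
FOLLOW(S) = {$, 0, 1, 2}
Therefore, FOLLOW(S) = {$, 0, 1, 2}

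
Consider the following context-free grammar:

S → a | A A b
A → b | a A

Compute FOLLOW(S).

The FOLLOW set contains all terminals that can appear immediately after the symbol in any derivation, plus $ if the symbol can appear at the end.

We compute FOLLOW(S) using the standard algorithm.
FOLLOW(S) starts with {$}.
FIRST(A) = {a, b}
FIRST(S) = {a, b}
FOLLOW(A) = {a, b}
FOLLOW(S) = {$}
Therefore, FOLLOW(S) = {$}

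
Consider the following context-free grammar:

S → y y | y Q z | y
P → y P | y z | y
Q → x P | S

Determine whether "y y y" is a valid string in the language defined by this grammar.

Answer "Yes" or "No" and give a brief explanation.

No - no valid derivation exists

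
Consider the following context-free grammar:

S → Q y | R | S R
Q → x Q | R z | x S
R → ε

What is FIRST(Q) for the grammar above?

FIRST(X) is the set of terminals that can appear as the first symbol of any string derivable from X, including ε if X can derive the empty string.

We compute FIRST(Q) using the standard algorithm.
FIRST(Q) = {x, z}
FIRST(R) = {ε}
FIRST(S) = {x, z, ε}
Therefore, FIRST(Q) = {x, z}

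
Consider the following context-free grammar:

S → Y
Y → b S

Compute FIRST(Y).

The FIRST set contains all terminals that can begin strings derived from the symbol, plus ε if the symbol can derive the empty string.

We compute FIRST(Y) using the standard algorithm.
FIRST(S) = {b}
FIRST(Y) = {b}
Therefore, FIRST(Y) = {b}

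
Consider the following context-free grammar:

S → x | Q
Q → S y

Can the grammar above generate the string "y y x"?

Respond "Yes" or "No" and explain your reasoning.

No - no valid derivation exists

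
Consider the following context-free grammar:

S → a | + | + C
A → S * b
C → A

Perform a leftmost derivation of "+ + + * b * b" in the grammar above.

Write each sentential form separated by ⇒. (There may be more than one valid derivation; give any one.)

S ⇒ + C ⇒ + A ⇒ + S * b ⇒ + + C * b ⇒ + + A * b ⇒ + + S * b * b ⇒ + + + * b * b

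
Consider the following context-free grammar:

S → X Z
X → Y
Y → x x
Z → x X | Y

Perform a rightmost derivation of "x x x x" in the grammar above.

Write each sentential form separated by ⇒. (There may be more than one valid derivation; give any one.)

S ⇒ X Z ⇒ X Y ⇒ X x x ⇒ Y x x ⇒ x x x x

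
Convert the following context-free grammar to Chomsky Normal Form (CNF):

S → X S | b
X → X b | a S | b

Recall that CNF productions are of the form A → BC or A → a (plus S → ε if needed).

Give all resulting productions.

S → b; TB → b; TA → a; X → b; S → X S; X → X TB; X → TA S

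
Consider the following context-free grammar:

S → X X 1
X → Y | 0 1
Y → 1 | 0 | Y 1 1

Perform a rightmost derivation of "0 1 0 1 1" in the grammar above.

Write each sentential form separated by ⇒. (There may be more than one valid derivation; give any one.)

S ⇒ X X 1 ⇒ X 0 1 1 ⇒ 0 1 0 1 1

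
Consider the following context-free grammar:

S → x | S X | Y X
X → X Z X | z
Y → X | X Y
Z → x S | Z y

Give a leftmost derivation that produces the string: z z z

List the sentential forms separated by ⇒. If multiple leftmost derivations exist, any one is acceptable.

S ⇒ Y X ⇒ X Y X ⇒ z Y X ⇒ z X X ⇒ z z X ⇒ z z z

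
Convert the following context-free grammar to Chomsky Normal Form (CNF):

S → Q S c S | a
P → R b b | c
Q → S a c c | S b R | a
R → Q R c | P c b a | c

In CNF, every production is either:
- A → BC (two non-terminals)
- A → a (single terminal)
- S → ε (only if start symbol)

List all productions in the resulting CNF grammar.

TC → c; S → a; TB → b; P → c; TA → a; Q → a; R → c; S → Q X0; X0 → S X1; X1 → TC S; P → R X2; X2 → TB TB; Q → S X3; X3 → TA X4; X4 → TC TC; Q → S X5; X5 → TB R; R → Q X6; X6 → R TC; R → P X7; X7 → TC X8; X8 → TB TA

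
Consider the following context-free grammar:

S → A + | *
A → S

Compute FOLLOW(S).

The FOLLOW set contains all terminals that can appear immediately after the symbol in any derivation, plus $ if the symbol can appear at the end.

We compute FOLLOW(S) using the standard algorithm.
FOLLOW(S) starts with {$}.
FIRST(A) = {*}
FIRST(S) = {*}
FOLLOW(A) = {+}
FOLLOW(S) = {$, +}
Therefore, FOLLOW(S) = {$, +}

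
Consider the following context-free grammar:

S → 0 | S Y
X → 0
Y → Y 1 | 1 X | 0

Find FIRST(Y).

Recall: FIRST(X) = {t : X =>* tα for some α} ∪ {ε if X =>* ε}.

We compute FIRST(Y) using the standard algorithm.
FIRST(S) = {0}
FIRST(X) = {0}
FIRST(Y) = {0, 1}
Therefore, FIRST(Y) = {0, 1}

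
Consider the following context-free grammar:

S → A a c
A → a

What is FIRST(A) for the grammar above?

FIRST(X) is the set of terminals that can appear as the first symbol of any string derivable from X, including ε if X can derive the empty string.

We compute FIRST(A) using the standard algorithm.
FIRST(A) = {a}
FIRST(S) = {a}
Therefore, FIRST(A) = {a}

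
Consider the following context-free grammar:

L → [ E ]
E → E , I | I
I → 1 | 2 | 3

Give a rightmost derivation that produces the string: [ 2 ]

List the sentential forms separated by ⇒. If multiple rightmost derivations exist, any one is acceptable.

L ⇒ [ E ] ⇒ [ I ] ⇒ [ 2 ]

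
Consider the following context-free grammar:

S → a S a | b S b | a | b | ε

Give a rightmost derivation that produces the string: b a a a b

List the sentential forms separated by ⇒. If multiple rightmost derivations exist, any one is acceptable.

S ⇒ b S b ⇒ b a S a b ⇒ b a a a b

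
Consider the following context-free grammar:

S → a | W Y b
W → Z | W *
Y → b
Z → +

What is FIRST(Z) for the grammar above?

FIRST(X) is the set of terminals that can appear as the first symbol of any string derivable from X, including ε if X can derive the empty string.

We compute FIRST(Z) using the standard algorithm.
FIRST(S) = {+, a}
FIRST(W) = {+}
FIRST(Y) = {b}
FIRST(Z) = {+}
Therefore, FIRST(Z) = {+}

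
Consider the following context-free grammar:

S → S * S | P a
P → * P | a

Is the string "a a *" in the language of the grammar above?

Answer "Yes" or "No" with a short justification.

No - no valid derivation exists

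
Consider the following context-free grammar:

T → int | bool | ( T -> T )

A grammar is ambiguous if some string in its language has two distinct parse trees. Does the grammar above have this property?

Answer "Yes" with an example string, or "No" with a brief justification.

No - the grammar is unambiguous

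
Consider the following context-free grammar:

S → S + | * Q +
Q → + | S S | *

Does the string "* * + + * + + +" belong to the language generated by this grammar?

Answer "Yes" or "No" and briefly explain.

Yes - a valid derivation exists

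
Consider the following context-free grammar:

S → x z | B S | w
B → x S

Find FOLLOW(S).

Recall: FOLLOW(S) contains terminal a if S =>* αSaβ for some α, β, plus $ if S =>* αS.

We compute FOLLOW(S) using the standard algorithm.
FOLLOW(S) starts with {$}.
FIRST(B) = {x}
FIRST(S) = {w, x}
FOLLOW(B) = {w, x}
FOLLOW(S) = {$, w, x}
Therefore, FOLLOW(S) = {$, w, x}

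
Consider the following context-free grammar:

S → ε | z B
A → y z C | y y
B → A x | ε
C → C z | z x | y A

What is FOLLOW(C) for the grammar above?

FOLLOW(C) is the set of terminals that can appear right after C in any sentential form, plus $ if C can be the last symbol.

We compute FOLLOW(C) using the standard algorithm.
FOLLOW(S) starts with {$}.
FIRST(A) = {y}
FIRST(B) = {y, ε}
FIRST(C) = {y, z}
FIRST(S) = {z, ε}
FOLLOW(A) = {x, z}
FOLLOW(B) = {$}
FOLLOW(C) = {x, z}
FOLLOW(S) = {$}
Therefore, FOLLOW(C) = {x, z}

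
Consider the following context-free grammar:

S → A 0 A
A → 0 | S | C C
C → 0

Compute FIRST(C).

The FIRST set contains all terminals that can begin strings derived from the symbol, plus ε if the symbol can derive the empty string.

We compute FIRST(C) using the standard algorithm.
FIRST(A) = {0}
FIRST(C) = {0}
FIRST(S) = {0}
Therefore, FIRST(C) = {0}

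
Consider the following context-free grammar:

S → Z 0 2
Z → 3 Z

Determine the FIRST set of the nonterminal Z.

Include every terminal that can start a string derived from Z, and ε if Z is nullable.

We compute FIRST(Z) using the standard algorithm.
FIRST(S) = {3}
FIRST(Z) = {3}
Therefore, FIRST(Z) = {3}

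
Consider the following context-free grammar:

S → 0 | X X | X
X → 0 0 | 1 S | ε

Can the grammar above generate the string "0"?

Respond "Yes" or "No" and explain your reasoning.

Yes - a valid derivation exists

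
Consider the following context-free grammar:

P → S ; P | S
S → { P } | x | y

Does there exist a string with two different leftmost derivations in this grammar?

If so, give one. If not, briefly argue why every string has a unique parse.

No - every string in the language has a unique leftmost derivation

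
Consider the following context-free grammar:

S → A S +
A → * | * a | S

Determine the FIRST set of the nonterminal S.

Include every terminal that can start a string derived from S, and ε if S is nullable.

We compute FIRST(S) using the standard algorithm.
FIRST(A) = {*}
FIRST(S) = {*}
Therefore, FIRST(S) = {*}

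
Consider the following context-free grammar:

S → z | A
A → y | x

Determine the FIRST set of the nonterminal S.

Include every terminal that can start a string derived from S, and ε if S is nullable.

We compute FIRST(S) using the standard algorithm.
FIRST(A) = {x, y}
FIRST(S) = {x, y, z}
Therefore, FIRST(S) = {x, y, z}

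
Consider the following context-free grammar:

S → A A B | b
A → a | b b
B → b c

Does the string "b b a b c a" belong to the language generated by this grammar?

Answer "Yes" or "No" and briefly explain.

No - no valid derivation exists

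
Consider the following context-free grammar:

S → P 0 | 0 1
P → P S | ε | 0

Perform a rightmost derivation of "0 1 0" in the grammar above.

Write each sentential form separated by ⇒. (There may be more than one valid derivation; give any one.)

S ⇒ P 0 ⇒ P S 0 ⇒ P 0 1 0 ⇒ 0 1 0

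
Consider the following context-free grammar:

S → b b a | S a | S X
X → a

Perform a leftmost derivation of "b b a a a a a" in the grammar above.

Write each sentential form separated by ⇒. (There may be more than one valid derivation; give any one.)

S ⇒ S a ⇒ S a a ⇒ S X a a ⇒ S X X a a ⇒ b b a X X a a ⇒ b b a a X a a ⇒ b b a a a a a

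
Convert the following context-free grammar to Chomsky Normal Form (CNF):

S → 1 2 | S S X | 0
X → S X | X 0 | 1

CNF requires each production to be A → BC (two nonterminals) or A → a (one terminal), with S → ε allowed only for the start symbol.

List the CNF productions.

T1 → 1; T2 → 2; S → 0; T0 → 0; X → 1; S → T1 T2; S → S X0; X0 → S X; X → S X; X → X T0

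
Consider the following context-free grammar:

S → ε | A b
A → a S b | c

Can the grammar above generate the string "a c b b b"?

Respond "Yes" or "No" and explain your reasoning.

Yes - a valid derivation exists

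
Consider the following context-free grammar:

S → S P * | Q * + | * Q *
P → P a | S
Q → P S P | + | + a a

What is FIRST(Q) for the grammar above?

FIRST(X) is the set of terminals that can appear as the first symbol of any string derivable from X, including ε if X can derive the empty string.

We compute FIRST(Q) using the standard algorithm.
FIRST(P) = {*, +}
FIRST(Q) = {*, +}
FIRST(S) = {*, +}
Therefore, FIRST(Q) = {*, +}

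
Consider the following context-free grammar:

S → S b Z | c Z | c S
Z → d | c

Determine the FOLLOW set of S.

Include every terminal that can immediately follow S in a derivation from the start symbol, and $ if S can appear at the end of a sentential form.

We compute FOLLOW(S) using the standard algorithm.
FOLLOW(S) starts with {$}.
FIRST(S) = {c}
FIRST(Z) = {c, d}
FOLLOW(S) = {$, b}
FOLLOW(Z) = {$, b}
Therefore, FOLLOW(S) = {$, b}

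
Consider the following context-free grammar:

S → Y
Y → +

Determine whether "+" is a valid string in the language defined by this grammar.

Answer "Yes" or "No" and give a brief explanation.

Yes - a valid derivation exists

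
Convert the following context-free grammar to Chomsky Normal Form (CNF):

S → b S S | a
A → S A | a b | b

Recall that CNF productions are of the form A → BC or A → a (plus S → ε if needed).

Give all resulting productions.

TB → b; S → a; TA → a; A → b; S → TB X0; X0 → S S; A → S A; A → TA TB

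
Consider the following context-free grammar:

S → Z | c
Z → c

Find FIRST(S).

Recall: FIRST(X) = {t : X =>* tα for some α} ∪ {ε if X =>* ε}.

We compute FIRST(S) using the standard algorithm.
FIRST(S) = {c}
FIRST(Z) = {c}
Therefore, FIRST(S) = {c}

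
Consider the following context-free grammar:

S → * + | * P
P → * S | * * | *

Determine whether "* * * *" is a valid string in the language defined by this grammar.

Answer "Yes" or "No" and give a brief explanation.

Yes - a valid derivation exists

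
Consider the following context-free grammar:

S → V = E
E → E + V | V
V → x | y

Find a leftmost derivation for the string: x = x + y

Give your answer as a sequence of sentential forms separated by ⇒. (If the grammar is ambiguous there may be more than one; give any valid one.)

S ⇒ V = E ⇒ x = E ⇒ x = E + V ⇒ x = V + V ⇒ x = x + V ⇒ x = x + y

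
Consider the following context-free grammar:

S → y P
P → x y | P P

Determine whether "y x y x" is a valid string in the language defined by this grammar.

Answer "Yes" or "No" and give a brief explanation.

No - no valid derivation exists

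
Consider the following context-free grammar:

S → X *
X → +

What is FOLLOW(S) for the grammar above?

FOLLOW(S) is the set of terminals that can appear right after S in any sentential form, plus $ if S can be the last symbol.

We compute FOLLOW(S) using the standard algorithm.
FOLLOW(S) starts with {$}.
FIRST(S) = {+}
FIRST(X) = {+}
FOLLOW(S) = {$}
FOLLOW(X) = {*}
Therefore, FOLLOW(S) = {$}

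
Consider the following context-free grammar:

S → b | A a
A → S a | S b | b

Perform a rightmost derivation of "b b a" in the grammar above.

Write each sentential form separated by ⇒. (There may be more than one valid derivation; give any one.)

S ⇒ A a ⇒ S b a ⇒ b b a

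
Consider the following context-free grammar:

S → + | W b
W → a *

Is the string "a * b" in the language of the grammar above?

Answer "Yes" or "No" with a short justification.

Yes - a valid derivation exists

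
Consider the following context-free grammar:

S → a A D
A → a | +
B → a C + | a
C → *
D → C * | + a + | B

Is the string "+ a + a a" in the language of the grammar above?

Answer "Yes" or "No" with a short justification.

No - no valid derivation exists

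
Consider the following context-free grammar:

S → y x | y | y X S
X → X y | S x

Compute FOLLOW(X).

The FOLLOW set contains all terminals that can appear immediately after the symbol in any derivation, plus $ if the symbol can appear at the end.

We compute FOLLOW(X) using the standard algorithm.
FOLLOW(S) starts with {$}.
FIRST(S) = {y}
FIRST(X) = {y}
FOLLOW(S) = {$, x}
FOLLOW(X) = {y}
Therefore, FOLLOW(X) = {y}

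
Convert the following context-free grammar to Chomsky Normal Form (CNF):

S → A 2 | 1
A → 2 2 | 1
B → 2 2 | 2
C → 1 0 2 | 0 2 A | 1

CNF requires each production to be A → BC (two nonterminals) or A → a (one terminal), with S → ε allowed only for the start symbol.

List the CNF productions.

T2 → 2; S → 1; A → 1; B → 2; T1 → 1; T0 → 0; C → 1; S → A T2; A → T2 T2; B → T2 T2; C → T1 X0; X0 → T0 T2; C → T0 X1; X1 → T2 A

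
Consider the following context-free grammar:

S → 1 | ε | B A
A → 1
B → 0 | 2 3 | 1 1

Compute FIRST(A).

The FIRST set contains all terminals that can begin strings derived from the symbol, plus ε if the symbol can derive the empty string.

We compute FIRST(A) using the standard algorithm.
FIRST(A) = {1}
FIRST(B) = {0, 1, 2}
FIRST(S) = {0, 1, 2, ε}
Therefore, FIRST(A) = {1}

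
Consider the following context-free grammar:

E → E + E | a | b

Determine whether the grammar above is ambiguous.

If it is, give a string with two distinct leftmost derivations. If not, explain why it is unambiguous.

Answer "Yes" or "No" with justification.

Yes - the string 'b + a + b + b' has two distinct leftmost derivations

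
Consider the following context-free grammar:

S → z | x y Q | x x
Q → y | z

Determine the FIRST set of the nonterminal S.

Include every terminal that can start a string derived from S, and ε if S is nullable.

We compute FIRST(S) using the standard algorithm.
FIRST(Q) = {y, z}
FIRST(S) = {x, z}
Therefore, FIRST(S) = {x, z}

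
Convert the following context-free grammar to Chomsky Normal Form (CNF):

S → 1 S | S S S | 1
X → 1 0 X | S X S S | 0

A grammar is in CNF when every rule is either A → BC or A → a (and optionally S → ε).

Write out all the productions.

T1 → 1; S → 1; T0 → 0; X → 0; S → T1 S; S → S X0; X0 → S S; X → T1 X1; X1 → T0 X; X → S X2; X2 → X X3; X3 → S S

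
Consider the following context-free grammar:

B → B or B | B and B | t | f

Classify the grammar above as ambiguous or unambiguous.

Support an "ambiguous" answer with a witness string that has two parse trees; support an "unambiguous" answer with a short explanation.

Ambiguous - the string 't and f and t' has two distinct parse trees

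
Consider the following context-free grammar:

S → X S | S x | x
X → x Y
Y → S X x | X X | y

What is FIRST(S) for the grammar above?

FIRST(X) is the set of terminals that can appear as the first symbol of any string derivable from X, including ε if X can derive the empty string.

We compute FIRST(S) using the standard algorithm.
FIRST(S) = {x}
FIRST(X) = {x}
FIRST(Y) = {x, y}
Therefore, FIRST(S) = {x}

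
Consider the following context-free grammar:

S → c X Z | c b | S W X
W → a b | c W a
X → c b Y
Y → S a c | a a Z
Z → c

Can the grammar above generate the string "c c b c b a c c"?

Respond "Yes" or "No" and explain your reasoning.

Yes - a valid derivation exists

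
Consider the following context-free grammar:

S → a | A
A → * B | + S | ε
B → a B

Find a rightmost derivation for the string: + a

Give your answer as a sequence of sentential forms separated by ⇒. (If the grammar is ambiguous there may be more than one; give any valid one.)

S ⇒ A ⇒ + S ⇒ + a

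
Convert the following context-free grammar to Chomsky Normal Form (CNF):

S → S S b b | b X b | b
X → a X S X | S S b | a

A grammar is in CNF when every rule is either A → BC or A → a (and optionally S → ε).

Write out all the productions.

TB → b; S → b; TA → a; X → a; S → S X0; X0 → S X1; X1 → TB TB; S → TB X2; X2 → X TB; X → TA X3; X3 → X X4; X4 → S X; X → S X5; X5 → S TB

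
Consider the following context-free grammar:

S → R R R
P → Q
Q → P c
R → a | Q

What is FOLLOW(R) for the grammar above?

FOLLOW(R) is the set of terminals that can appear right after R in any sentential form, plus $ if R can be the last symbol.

We compute FOLLOW(R) using the standard algorithm.
FOLLOW(S) starts with {$}.
FIRST(P) = {}
FIRST(Q) = {}
FIRST(R) = {a}
FIRST(S) = {a}
FOLLOW(P) = {c}
FOLLOW(Q) = {$, a, c}
FOLLOW(R) = {$, a}
FOLLOW(S) = {$}
Therefore, FOLLOW(R) = {$, a}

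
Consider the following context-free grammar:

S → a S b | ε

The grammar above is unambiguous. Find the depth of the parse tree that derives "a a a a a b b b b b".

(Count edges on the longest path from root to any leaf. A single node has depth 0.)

6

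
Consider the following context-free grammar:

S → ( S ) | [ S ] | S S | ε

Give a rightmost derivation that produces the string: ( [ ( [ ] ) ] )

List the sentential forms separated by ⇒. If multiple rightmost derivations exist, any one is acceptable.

S ⇒ ( S ) ⇒ ( [ S ] ) ⇒ ( [ ( S ) ] ) ⇒ ( [ ( [ S ] ) ] ) ⇒ ( [ ( [ ] ) ] )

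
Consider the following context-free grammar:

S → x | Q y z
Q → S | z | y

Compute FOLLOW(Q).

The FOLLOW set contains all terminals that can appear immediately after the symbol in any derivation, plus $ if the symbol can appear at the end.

We compute FOLLOW(Q) using the standard algorithm.
FOLLOW(S) starts with {$}.
FIRST(Q) = {x, y, z}
FIRST(S) = {x, y, z}
FOLLOW(Q) = {y}
FOLLOW(S) = {$, y}
Therefore, FOLLOW(Q) = {y}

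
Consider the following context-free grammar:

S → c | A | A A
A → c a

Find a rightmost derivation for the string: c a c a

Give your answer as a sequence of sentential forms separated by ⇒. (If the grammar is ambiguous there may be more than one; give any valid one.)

S ⇒ A A ⇒ A c a ⇒ c a c a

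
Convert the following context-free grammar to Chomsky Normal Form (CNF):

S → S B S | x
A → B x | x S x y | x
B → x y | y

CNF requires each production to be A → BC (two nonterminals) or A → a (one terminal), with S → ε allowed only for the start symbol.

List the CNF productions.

S → x; TX → x; TY → y; A → x; B → y; S → S X0; X0 → B S; A → B TX; A → TX X1; X1 → S X2; X2 → TX TY; B → TX TY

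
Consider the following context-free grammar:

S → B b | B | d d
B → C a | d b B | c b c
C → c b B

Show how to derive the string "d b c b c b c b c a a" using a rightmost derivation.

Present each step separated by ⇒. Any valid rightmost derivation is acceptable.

S ⇒ B ⇒ d b B ⇒ d b C a ⇒ d b c b B a ⇒ d b c b C a a ⇒ d b c b c b B a a ⇒ d b c b c b c b c a a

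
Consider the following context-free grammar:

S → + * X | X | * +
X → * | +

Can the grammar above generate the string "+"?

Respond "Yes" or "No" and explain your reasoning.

Yes - a valid derivation exists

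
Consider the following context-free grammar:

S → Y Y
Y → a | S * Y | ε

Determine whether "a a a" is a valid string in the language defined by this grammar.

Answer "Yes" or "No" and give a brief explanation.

No - no valid derivation exists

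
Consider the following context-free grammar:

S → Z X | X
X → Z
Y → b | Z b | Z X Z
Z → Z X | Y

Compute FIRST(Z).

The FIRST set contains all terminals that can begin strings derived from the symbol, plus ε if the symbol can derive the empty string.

We compute FIRST(Z) using the standard algorithm.
FIRST(S) = {b}
FIRST(X) = {b}
FIRST(Y) = {b}
FIRST(Z) = {b}
Therefore, FIRST(Z) = {b}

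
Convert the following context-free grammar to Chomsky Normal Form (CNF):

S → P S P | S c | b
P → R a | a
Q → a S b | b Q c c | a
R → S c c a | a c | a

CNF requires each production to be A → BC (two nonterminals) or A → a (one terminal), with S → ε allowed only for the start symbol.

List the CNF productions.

TC → c; S → b; TA → a; P → a; TB → b; Q → a; R → a; S → P X0; X0 → S P; S → S TC; P → R TA; Q → TA X1; X1 → S TB; Q → TB X2; X2 → Q X3; X3 → TC TC; R → S X4; X4 → TC X5; X5 → TC TA; R → TA TC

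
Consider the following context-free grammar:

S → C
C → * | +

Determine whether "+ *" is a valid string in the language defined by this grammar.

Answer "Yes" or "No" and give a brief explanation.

No - no valid derivation exists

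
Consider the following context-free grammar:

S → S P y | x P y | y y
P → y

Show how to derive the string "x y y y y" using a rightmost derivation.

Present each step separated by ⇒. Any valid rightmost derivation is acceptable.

S ⇒ S P y ⇒ S y y ⇒ x P y y y ⇒ x y y y y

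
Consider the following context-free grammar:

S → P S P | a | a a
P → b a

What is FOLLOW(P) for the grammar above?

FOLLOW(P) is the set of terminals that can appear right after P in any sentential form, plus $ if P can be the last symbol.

We compute FOLLOW(P) using the standard algorithm.
FOLLOW(S) starts with {$}.
FIRST(P) = {b}
FIRST(S) = {a, b}
FOLLOW(P) = {$, a, b}
FOLLOW(S) = {$, b}
Therefore, FOLLOW(P) = {$, a, b}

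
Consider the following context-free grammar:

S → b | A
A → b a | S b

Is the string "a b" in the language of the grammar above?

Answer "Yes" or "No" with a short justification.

No - no valid derivation exists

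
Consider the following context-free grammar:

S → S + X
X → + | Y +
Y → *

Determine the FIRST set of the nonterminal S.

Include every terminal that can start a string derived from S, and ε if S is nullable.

We compute FIRST(S) using the standard algorithm.
FIRST(S) = {}
FIRST(X) = {*, +}
FIRST(Y) = {*}
Therefore, FIRST(S) = {}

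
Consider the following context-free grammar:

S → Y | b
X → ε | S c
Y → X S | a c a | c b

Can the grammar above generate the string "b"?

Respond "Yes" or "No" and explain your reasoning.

Yes - a valid derivation exists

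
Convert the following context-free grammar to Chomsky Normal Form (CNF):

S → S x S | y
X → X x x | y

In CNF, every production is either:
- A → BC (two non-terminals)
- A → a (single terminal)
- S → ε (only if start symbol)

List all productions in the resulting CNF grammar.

TX → x; S → y; X → y; S → S X0; X0 → TX S; X → X X1; X1 → TX TX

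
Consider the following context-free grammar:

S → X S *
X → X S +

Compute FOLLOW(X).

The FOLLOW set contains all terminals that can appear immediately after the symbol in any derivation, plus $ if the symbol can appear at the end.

We compute FOLLOW(X) using the standard algorithm.
FOLLOW(S) starts with {$}.
FIRST(S) = {}
FIRST(X) = {}
FOLLOW(S) = {$, *, +}
FOLLOW(X) = {}
Therefore, FOLLOW(X) = {}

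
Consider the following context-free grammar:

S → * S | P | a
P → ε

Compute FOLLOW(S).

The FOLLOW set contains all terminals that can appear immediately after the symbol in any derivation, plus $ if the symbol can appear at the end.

We compute FOLLOW(S) using the standard algorithm.
FOLLOW(S) starts with {$}.
FIRST(P) = {ε}
FIRST(S) = {*, a, ε}
FOLLOW(P) = {$}
FOLLOW(S) = {$}
Therefore, FOLLOW(S) = {$}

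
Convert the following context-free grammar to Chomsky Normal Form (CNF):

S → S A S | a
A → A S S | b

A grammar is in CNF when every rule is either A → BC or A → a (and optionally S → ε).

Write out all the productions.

S → a; A → b; S → S X0; X0 → A S; A → A X1; X1 → S S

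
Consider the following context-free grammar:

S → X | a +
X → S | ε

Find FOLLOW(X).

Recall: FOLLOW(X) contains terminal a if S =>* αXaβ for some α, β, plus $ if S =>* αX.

We compute FOLLOW(X) using the standard algorithm.
FOLLOW(S) starts with {$}.
FIRST(S) = {a, ε}
FIRST(X) = {a, ε}
FOLLOW(S) = {$}
FOLLOW(X) = {$}
Therefore, FOLLOW(X) = {$}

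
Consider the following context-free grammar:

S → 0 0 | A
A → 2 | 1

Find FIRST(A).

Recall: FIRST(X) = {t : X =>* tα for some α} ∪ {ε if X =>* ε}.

We compute FIRST(A) using the standard algorithm.
FIRST(A) = {1, 2}
FIRST(S) = {0, 1, 2}
Therefore, FIRST(A) = {1, 2}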